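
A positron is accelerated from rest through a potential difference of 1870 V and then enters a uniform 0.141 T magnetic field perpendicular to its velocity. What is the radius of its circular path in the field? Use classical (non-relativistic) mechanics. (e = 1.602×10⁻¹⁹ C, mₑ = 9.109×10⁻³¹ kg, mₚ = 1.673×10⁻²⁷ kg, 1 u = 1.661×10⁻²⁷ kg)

r ≈ 1.03×10⁻³ m

Acceleration: |q|V = ½mv² ⇒ v = √(2|q|V/m) = √(2·1.602×10⁻¹⁹·1870/9.109×10⁻³¹) ≈ 2.565×10⁷ m/s.
In the field: r = mv/(|q|B) = (9.109×10⁻³¹)(2.565×10⁷)/((1.602×10⁻¹⁹)(0.141)) ≈ 1.03×10⁻³ m.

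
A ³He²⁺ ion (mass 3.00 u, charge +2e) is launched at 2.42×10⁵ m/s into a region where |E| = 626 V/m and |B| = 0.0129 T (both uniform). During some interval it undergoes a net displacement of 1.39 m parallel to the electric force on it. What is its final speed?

B does no work; ΔKE = |q|E d.
½mv_f² = ½mv₀² + |q|Ed = ½(4.983×10⁻²⁷)(2.42×10⁵)² + (3.204×10⁻¹⁹)(626)(1.39) ≈ 1.459×10⁻¹⁶ J + 2.788×10⁻¹⁶ J ≈ 4.247×10⁻¹⁶ J.
v_f = √(2·4.247×10⁻¹⁶/4.983×10⁻²⁷) ≈ 4.13×10⁵ m/s.

v_f ≈ 4.13×10⁵ m/s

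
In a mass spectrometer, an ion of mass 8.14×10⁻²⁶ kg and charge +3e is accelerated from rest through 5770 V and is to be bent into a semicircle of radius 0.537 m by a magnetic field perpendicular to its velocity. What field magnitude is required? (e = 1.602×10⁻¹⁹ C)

B ≈ 0.0823 T

v = √(2|q|V/m) = √(2·4.806×10⁻¹⁹·5770/8.14×10⁻²⁶) ≈ 2.610×10⁵ m/s.
B = mv/(|q|r) = (8.14×10⁻²⁶)(2.610×10⁵)/((4.806×10⁻¹⁹)(0.537)) ≈ 0.0823 T.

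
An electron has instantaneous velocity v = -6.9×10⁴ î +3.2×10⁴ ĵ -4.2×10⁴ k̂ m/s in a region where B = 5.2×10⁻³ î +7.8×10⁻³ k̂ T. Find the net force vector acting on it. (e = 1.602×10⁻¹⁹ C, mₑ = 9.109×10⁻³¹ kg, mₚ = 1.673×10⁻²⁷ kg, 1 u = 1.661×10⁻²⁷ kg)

v×B = (250, 320, -166) N/C.
F = q v×B = (−1.602×10⁻¹⁹ C)·(250, 320, -166) = (-4.00×10⁻¹⁷, -5.12×10⁻¹⁷, 2.67×10⁻¹⁷) N.

F ≈ (-4.00×10⁻¹⁷, -5.12×10⁻¹⁷, 2.67×10⁻¹⁷) N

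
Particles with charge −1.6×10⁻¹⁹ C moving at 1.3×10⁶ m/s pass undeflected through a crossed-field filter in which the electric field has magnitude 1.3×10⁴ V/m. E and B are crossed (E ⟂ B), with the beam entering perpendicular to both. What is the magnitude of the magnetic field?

B = 0.010 T

Balance of forces in the selector: qE = qvB ⇒ B = E/v.
B = 1.3×10⁴/1.3×10⁶ = 0.010 T.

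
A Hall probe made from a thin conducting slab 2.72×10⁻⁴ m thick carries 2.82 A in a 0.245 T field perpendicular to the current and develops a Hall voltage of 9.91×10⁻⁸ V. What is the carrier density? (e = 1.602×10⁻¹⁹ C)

From V_H = IB/(n e t), n = IB/(V_H e t).
n = (2.82)(0.245)/((9.91×10⁻⁸)(1.602×10⁻¹⁹)(2.72×10⁻⁴)) ≈ 1.60×10²⁹ m⁻³.

n ≈ 1.60×10²⁹ m⁻³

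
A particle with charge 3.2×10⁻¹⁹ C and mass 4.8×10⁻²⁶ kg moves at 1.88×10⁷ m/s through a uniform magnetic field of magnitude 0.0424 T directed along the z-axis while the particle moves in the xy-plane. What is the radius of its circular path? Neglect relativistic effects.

The magnetic force provides the centripetal force: |q|vB = mv²/r.
r = mv/(|q|B) = (4.8×10⁻²⁶)(1.88×10⁷)/((3.2×10⁻¹⁹)(0.0424)) ≈ 66.5 m.

r ≈ 66.5 m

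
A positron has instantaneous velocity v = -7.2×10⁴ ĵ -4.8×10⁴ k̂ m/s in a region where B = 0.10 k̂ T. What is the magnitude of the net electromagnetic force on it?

v×B = (-7200, 0, 0) N/C.
F = q v×B = (1.602×10⁻¹⁹ C)·(-7200, 0, 0) = (-1.15×10⁻¹⁵, 0, 0) N.
|F| = 1.15×10⁻¹⁵ N.

|F| ≈ 1.15×10⁻¹⁵ N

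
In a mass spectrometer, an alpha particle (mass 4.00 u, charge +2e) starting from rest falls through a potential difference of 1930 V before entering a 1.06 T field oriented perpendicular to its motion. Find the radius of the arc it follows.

r ≈ 8.44×10⁻³ m

Acceleration: |q|V = ½mv² ⇒ v = √(2|q|V/m) = √(2·3.204×10⁻¹⁹·1930/6.644×10⁻²⁷) ≈ 4.314×10⁵ m/s.
In the field: r = mv/(|q|B) = (6.644×10⁻²⁷)(4.314×10⁵)/((3.204×10⁻¹⁹)(1.06)) ≈ 8.44×10⁻³ m.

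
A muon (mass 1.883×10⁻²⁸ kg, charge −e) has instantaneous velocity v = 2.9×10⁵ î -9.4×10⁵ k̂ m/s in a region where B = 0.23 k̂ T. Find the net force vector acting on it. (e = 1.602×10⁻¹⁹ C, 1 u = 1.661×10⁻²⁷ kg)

F ≈ (0, 1.07×10⁻¹⁴, 0) N

v×B = (0, -6.67×10⁴, 0) N/C.
F = q v×B = (−1.602×10⁻¹⁹ C)·(0, -6.67×10⁴, 0) = (0, 1.07×10⁻¹⁴, 0) N.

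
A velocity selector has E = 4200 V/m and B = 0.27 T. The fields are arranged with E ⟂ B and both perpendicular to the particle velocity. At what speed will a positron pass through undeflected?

v = 1.6×10⁴ m/s

Zero net Lorentz force requires |qE| = |q v×B|, i.e. E = vB.
v = E/B = 4200/0.27 = 1.6×10⁴ m/s.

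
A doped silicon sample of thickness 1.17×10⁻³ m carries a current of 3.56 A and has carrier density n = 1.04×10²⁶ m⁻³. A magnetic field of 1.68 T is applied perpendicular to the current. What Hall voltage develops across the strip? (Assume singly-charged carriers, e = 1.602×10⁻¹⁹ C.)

V_H = IB/(n e t).
V_H = (3.56)(1.68)/((1.04×10²⁶)(1.602×10⁻¹⁹)(1.17×10⁻³)) ≈ 3.07×10⁻⁴ V.

V_H ≈ 3.07×10⁻⁴ V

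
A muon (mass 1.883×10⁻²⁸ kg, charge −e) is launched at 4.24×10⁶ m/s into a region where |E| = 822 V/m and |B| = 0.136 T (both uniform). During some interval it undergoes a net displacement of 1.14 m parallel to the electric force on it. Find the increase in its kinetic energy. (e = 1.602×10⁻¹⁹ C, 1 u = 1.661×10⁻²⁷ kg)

The magnetic force is always ⟂ v and does no work; only the electric force changes KE.
ΔKE = F_E · d = |q|E d = (1.602×10⁻¹⁹)(822)(1.14) ≈ 1.50×10⁻¹⁶ J.

ΔKE ≈ 1.50×10⁻¹⁶ J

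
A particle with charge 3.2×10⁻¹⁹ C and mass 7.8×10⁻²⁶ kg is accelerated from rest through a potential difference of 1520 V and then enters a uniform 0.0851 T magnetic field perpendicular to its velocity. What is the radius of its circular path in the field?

r ≈ 0.320 m

Acceleration: |q|V = ½mv² ⇒ v = √(2|q|V/m) = √(2·3.2×10⁻¹⁹·1520/7.8×10⁻²⁶) ≈ 1.117×10⁵ m/s.
In the field: r = mv/(|q|B) = (7.8×10⁻²⁶)(1.117×10⁵)/((3.2×10⁻¹⁹)(0.0851)) ≈ 0.320 m.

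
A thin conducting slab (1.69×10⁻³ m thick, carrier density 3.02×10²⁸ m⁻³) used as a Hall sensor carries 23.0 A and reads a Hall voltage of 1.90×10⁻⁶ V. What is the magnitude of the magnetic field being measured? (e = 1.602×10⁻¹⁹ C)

B ≈ 0.675 T

From V_H = IB/(n e t), B = V_H n e t / I.
B = (1.90×10⁻⁶)(3.02×10²⁸)(1.602×10⁻¹⁹)(1.69×10⁻³)/23.0 ≈ 0.675 T.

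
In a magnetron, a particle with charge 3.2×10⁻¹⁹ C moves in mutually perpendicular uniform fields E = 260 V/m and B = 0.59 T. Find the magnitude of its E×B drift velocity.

v_d ≈ 440 m/s

In crossed fields the guiding centre drifts at v_d = |E×B|/B² = E/B, independent of charge and mass.
v_d = 260/0.59 = 440 m/s.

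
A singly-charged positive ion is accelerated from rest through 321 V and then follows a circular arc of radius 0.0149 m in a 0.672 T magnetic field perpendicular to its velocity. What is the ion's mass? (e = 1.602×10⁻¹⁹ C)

Combine |q|V = ½mv² and r = mv/(|q|B): eliminate v to get m = qB²r²/(2V).
m = (1.602×10⁻¹⁹)(0.672)²(0.0149)²/(2·321) ≈ 2.50×10⁻²⁶ kg.

m ≈ 2.50×10⁻²⁶ kg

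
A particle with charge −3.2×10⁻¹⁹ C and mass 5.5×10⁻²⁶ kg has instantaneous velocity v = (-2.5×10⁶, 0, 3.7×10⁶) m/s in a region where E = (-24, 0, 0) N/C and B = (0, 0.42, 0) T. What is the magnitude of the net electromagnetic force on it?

|F| ≈ 6.00×10⁻¹³ N

v×B = (-1.55×10⁶, 0, -1.05×10⁶) N/C.
E + v×B = (-1.55×10⁶, 0, -1.05×10⁶) N/C.
F = q(E + v×B) = (−3.2×10⁻¹⁹ C)·(-1.55×10⁶, 0, -1.05×10⁶) = (4.97×10⁻¹³, 0, 3.36×10⁻¹³) N.
|F| = 6.00×10⁻¹³ N.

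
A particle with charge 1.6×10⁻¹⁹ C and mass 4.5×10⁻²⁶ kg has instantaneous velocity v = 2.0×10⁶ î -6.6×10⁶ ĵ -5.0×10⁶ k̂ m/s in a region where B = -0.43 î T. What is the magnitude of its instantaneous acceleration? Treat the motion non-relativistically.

|a| ≈ 1.27×10¹³ m/s²

v×B = (0, 2.15×10⁶, -2.84×10⁶) N/C.
F = q v×B = (1.6×10⁻¹⁹ C)·(0, 2.15×10⁶, -2.84×10⁶) = (0, 3.44×10⁻¹³, -4.54×10⁻¹³) N.
|a| = |F|/m = 5.697×10⁻¹³/4.5×10⁻²⁶ ≈ 1.27×10¹³ m/s².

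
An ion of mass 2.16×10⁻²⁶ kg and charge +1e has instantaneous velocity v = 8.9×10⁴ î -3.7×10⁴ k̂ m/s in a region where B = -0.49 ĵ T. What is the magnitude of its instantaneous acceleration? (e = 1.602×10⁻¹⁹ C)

v×B = (-1.81×10⁴, 0, -4.36×10⁴) N/C.
F = q v×B = (1.602×10⁻¹⁹ C)·(-1.81×10⁴, 0, -4.36×10⁴) = (-2.90×10⁻¹⁵, 0, -6.99×10⁻¹⁵) N.
|a| = |F|/m = 7.566×10⁻¹⁵/2.16×10⁻²⁶ ≈ 3.50×10¹¹ m/s².

|a| ≈ 3.50×10¹¹ m/s²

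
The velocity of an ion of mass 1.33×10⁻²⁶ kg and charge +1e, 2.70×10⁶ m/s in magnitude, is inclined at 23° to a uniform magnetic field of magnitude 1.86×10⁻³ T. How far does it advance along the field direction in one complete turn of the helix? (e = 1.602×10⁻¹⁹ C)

v∥ = v cosθ = 2.70×10⁶·cos23° ≈ 2.485×10⁶ m/s.
T = 2πm/(|q|B) = 2π(1.33×10⁻²⁶)/((1.602×10⁻¹⁹)(1.86×10⁻³)) ≈ 2.805×10⁻⁴ s.
pitch = v∥ T = (2.485×10⁶)(2.805×10⁻⁴) ≈ 697 m.

p ≈ 697 m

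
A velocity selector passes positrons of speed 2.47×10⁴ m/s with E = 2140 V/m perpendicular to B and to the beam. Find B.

Balance of forces in the selector: qE = qvB ⇒ B = E/v.
B = 2140/2.47×10⁴ = 0.0866 T.

B = 0.0866 T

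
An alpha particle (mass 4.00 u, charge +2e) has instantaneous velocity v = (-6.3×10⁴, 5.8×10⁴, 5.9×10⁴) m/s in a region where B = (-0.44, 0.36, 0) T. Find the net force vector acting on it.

F ≈ (-6.81×10⁻¹⁵, -8.32×10⁻¹⁵, 9.10×10⁻¹⁶) N

v×B = (-2.12×10⁴, -2.60×10⁴, 2840) N/C.
F = q v×B = (3.204×10⁻¹⁹ C)·(-2.12×10⁴, -2.60×10⁴, 2840) = (-6.81×10⁻¹⁵, -8.32×10⁻¹⁵, 9.10×10⁻¹⁶) N.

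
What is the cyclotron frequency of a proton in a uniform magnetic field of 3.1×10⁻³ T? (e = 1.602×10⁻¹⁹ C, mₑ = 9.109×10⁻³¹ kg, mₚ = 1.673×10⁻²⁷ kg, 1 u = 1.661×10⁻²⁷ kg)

f = |q|B/(2πm).
f = (1.602×10⁻¹⁹)(3.1×10⁻³)/(2π·1.673×10⁻²⁷) ≈ 4.7×10⁴ Hz.

f ≈ 4.7×10⁴ Hz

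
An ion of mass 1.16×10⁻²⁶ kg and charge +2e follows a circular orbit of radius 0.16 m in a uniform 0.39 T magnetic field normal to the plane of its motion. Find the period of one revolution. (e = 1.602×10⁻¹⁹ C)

The cyclotron period depends only on m, q, B: T = 2πm/(|q|B).
T = 2π(1.16×10⁻²⁶)/((3.204×10⁻¹⁹)(0.39)) ≈ 5.8×10⁻⁷ s.

T ≈ 5.8×10⁻⁷ s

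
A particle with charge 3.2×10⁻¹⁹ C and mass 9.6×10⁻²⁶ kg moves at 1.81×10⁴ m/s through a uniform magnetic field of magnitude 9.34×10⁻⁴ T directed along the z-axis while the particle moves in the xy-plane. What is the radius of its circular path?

r ≈ 5.81 m

The magnetic force provides the centripetal force: |q|vB = mv²/r.
r = mv/(|q|B) = (9.6×10⁻²⁶)(1.81×10⁴)/((3.2×10⁻¹⁹)(9.34×10⁻⁴)) ≈ 5.81 m.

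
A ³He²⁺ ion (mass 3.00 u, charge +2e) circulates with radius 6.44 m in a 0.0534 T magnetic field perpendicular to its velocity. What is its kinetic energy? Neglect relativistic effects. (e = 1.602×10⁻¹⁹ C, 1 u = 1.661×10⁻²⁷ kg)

v = |q|Br/m, then KE = ½mv² = (qBr)²/(2m).
v = (3.204×10⁻¹⁹)(0.0534)(6.44)/4.983×10⁻²⁷ ≈ 2.211×10⁷ m/s.
KE = ½(4.983×10⁻²⁷)(2.211×10⁷)² ≈ 1.22×10⁻¹² J = 7.60×10⁶ eV.

KE ≈ 7.60×10⁶ eV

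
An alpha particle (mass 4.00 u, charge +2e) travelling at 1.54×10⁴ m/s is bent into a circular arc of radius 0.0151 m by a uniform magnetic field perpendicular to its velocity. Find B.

B ≈ 0.0211 T

From |q|vB = mv²/r, B = mv/(|q|r).
B = (6.644×10⁻²⁷)(1.54×10⁴)/((3.204×10⁻¹⁹)(0.0151)) ≈ 0.0211 T.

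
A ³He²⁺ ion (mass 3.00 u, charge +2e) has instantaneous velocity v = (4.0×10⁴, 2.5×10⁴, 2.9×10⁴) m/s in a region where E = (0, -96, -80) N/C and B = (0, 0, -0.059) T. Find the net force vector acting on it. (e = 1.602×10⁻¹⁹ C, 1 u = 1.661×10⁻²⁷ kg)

v×B = (-1480, 2360, 0) N/C.
E + v×B = (-1480, 2260, -80.0) N/C.
F = q(E + v×B) = (3.204×10⁻¹⁹ C)·(-1480, 2260, -80.0) = (-4.73×10⁻¹⁶, 7.25×10⁻¹⁶, -2.56×10⁻¹⁷) N.

F ≈ (-4.73×10⁻¹⁶, 7.25×10⁻¹⁶, -2.56×10⁻¹⁷) N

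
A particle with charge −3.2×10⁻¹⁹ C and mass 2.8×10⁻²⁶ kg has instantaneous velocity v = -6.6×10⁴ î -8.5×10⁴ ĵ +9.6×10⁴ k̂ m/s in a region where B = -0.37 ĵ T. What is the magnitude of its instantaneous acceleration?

|a| ≈ 4.93×10¹¹ m/s²

v×B = (3.55×10⁴, 0, 2.44×10⁴) N/C.
F = q v×B = (−3.2×10⁻¹⁹ C)·(3.55×10⁴, 0, 2.44×10⁴) = (-1.14×10⁻¹⁴, 0, -7.81×10⁻¹⁵) N.
|a| = |F|/m = 1.379×10⁻¹⁴/2.8×10⁻²⁶ ≈ 4.93×10¹¹ m/s².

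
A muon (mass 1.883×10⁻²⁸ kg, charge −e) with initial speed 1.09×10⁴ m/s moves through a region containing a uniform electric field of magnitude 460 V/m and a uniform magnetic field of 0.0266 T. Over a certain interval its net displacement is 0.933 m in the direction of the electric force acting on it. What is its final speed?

B does no work; ΔKE = |q|E d.
½mv_f² = ½mv₀² + |q|Ed = ½(1.883×10⁻²⁸)(1.09×10⁴)² + (1.602×10⁻¹⁹)(460)(0.933) ≈ 1.119×10⁻²⁰ J + 6.875×10⁻¹⁷ J ≈ 6.877×10⁻¹⁷ J.
v_f = √(2·6.877×10⁻¹⁷/1.883×10⁻²⁸) ≈ 8.55×10⁵ m/s.

v_f ≈ 8.55×10⁵ m/s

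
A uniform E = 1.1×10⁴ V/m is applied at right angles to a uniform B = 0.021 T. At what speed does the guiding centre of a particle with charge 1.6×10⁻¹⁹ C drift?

v_d ≈ 5.2×10⁵ m/s

The steady drift has the magnetic force balancing the electric force, so v_d = E/B.
v_d = 1.1×10⁴/0.021 = 5.2×10⁵ m/s.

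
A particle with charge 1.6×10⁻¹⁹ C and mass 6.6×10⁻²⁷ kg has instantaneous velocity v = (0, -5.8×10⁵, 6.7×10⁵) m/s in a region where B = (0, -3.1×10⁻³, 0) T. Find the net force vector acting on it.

v×B = (2080, 0, 0) N/C.
F = q v×B = (1.6×10⁻¹⁹ C)·(2080, 0, 0) = (3.32×10⁻¹⁶, 0, 0) N.

F ≈ (3.32×10⁻¹⁶, 0, 0) N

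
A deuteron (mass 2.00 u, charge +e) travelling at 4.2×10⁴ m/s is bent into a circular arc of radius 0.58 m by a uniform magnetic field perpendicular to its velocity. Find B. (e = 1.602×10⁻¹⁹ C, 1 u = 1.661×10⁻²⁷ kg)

B ≈ 1.5×10⁻³ T

From |q|vB = mv²/r, B = mv/(|q|r).
B = (3.322×10⁻²⁷)(4.2×10⁴)/((1.602×10⁻¹⁹)(0.58)) ≈ 1.5×10⁻³ T.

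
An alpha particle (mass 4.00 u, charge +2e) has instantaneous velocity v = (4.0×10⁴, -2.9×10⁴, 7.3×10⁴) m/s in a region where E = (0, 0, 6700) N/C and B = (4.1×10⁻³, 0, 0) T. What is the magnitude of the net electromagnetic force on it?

v×B = (0, 299, 119) N/C.
E + v×B = (0, 299, 6820) N/C.
F = q(E + v×B) = (3.204×10⁻¹⁹ C)·(0, 299, 6820) = (0, 9.59×10⁻¹⁷, 2.18×10⁻¹⁵) N.
|F| = 2.19×10⁻¹⁵ N.

|F| ≈ 2.19×10⁻¹⁵ N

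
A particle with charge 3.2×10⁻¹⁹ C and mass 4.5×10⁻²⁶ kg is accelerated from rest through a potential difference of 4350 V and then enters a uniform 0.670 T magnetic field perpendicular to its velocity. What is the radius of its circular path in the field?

r ≈ 0.0522 m

Acceleration: |q|V = ½mv² ⇒ v = √(2|q|V/m) = √(2·3.2×10⁻¹⁹·4350/4.5×10⁻²⁶) ≈ 2.487×10⁵ m/s.
In the field: r = mv/(|q|B) = (4.5×10⁻²⁶)(2.487×10⁵)/((3.2×10⁻¹⁹)(0.670)) ≈ 0.0522 m.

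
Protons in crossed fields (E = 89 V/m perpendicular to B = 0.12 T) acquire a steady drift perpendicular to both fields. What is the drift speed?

v_d ≈ 740 m/s

The E×B drift speed is v_d = E/B.
v_d = 89/0.12 = 740 m/s.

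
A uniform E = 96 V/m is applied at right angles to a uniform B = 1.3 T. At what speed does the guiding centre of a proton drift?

v_d ≈ 74 m/s

The E×B drift speed is v_d = E/B.
v_d = 96/1.3 = 74 m/s.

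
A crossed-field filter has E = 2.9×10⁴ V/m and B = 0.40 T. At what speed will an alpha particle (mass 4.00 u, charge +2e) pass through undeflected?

v = 7.2×10⁴ m/s

Zero net Lorentz force requires |qE| = |q v×B|, i.e. E = vB.
v = E/B = 2.9×10⁴/0.40 = 7.2×10⁴ m/s.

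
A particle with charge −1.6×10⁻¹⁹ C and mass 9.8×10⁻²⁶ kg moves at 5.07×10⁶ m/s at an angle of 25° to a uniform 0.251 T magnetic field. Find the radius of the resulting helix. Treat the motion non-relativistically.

r ≈ 5.23 m

v⊥ = v sinθ = 5.07×10⁶·sin25° ≈ 2.143×10⁶ m/s.
r = m v⊥/(|q|B) = (9.8×10⁻²⁶)(2.143×10⁶)/((1.6×10⁻¹⁹)(0.251)) ≈ 5.23 m.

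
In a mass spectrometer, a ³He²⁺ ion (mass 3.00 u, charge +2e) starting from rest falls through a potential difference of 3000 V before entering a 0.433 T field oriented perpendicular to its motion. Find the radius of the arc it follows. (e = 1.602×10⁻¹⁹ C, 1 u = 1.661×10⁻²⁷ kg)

r ≈ 0.0223 m

Acceleration: |q|V = ½mv² ⇒ v = √(2|q|V/m) = √(2·3.204×10⁻¹⁹·3000/4.983×10⁻²⁷) ≈ 6.211×10⁵ m/s.
In the field: r = mv/(|q|B) = (4.983×10⁻²⁷)(6.211×10⁵)/((3.204×10⁻¹⁹)(0.433)) ≈ 0.0223 m.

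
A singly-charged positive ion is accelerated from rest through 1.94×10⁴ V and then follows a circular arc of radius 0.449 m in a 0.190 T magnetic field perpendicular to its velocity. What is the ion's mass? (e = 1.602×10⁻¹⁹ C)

Combine |q|V = ½mv² and r = mv/(|q|B): eliminate v to get m = qB²r²/(2V).
m = (1.602×10⁻¹⁹)(0.190)²(0.449)²/(2·1.94×10⁴) ≈ 3.00×10⁻²⁶ kg.

m ≈ 3.00×10⁻²⁶ kg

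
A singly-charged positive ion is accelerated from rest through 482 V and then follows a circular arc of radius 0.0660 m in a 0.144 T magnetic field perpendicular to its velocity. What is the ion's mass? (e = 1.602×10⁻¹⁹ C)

Combine |q|V = ½mv² and r = mv/(|q|B): eliminate v to get m = qB²r²/(2V).
m = (1.602×10⁻¹⁹)(0.144)²(0.0660)²/(2·482) ≈ 1.50×10⁻²⁶ kg.

m ≈ 1.50×10⁻²⁶ kg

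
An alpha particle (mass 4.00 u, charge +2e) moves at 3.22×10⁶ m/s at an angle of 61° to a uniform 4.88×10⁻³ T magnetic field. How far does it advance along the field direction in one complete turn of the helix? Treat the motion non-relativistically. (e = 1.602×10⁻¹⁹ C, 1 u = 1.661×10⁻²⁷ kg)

p ≈ 41.7 m

v∥ = v cosθ = 3.22×10⁶·cos61° ≈ 1.561×10⁶ m/s.
T = 2πm/(|q|B) = 2π(6.644×10⁻²⁷)/((3.204×10⁻¹⁹)(4.88×10⁻³)) ≈ 2.670×10⁻⁵ s.
pitch = v∥ T = (1.561×10⁶)(2.670×10⁻⁵) ≈ 41.7 m.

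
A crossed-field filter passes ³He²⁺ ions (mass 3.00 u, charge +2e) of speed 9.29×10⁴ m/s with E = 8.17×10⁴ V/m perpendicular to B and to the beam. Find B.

Balance of forces in the selector: qE = qvB ⇒ B = E/v.
B = 8.17×10⁴/9.29×10⁴ = 0.879 T.

B = 0.879 T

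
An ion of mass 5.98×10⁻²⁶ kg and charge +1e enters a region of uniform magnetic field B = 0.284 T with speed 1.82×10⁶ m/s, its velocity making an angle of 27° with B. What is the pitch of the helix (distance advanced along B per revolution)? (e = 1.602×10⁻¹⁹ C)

p ≈ 13.4 m

v∥ = v cosθ = 1.82×10⁶·cos27° ≈ 1.622×10⁶ m/s.
T = 2πm/(|q|B) = 2π(5.98×10⁻²⁶)/((1.602×10⁻¹⁹)(0.284)) ≈ 8.258×10⁻⁶ s.
pitch = v∥ T = (1.622×10⁶)(8.258×10⁻⁶) ≈ 13.4 m.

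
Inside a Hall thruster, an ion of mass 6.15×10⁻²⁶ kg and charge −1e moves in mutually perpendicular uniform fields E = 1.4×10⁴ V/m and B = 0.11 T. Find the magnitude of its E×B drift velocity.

v_d ≈ 1.3×10⁵ m/s

The steady drift has the magnetic force balancing the electric force, so v_d = E/B.
v_d = 1.4×10⁴/0.11 = 1.3×10⁵ m/s.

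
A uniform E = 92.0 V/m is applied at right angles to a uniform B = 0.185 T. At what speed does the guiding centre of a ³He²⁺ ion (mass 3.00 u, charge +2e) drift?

v_d ≈ 497 m/s

The steady drift has the magnetic force balancing the electric force, so v_d = E/B.
v_d = 92.0/0.185 = 497 m/s.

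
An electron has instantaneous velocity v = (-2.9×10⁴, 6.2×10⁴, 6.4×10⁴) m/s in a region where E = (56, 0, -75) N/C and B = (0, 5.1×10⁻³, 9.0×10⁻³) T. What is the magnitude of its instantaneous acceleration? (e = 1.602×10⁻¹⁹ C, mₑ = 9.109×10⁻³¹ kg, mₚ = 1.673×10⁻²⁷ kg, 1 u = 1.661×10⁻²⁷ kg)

v×B = (232, 261, -148) N/C.
E + v×B = (288, 261, -223) N/C.
F = q(E + v×B) = (−1.602×10⁻¹⁹ C)·(288, 261, -223) = (-4.61×10⁻¹⁷, -4.18×10⁻¹⁷, 3.57×10⁻¹⁷) N.
|a| = |F|/m = 7.174×10⁻¹⁷/9.109×10⁻³¹ ≈ 7.88×10¹³ m/s².

|a| ≈ 7.88×10¹³ m/s²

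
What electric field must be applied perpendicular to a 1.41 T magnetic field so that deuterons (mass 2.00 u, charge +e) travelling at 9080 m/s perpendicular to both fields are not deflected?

E = 1.28×10⁴ V/m

For straight-line motion qE = qvB, so E = vB.
E = 9080 × 1.41 = 1.28×10⁴ V/m.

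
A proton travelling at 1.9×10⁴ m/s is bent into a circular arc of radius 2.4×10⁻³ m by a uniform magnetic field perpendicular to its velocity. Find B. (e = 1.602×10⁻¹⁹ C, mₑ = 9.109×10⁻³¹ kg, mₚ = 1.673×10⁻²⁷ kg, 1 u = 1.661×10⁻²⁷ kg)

B ≈ 0.083 T

From |q|vB = mv²/r, B = mv/(|q|r).
B = (1.673×10⁻²⁷)(1.9×10⁴)/((1.602×10⁻¹⁹)(2.4×10⁻³)) ≈ 0.083 T.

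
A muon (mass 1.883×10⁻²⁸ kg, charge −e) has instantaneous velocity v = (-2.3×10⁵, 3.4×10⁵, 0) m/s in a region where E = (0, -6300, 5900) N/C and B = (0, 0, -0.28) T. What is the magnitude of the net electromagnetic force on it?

v×B = (-9.52×10⁴, -6.44×10⁴, 0) N/C.
E + v×B = (-9.52×10⁴, -7.07×10⁴, 5900) N/C.
F = q(E + v×B) = (−1.602×10⁻¹⁹ C)·(-9.52×10⁴, -7.07×10⁴, 5900) = (1.53×10⁻¹⁴, 1.13×10⁻¹⁴, -9.45×10⁻¹⁶) N.
|F| = 1.90×10⁻¹⁴ N.

|F| ≈ 1.90×10⁻¹⁴ N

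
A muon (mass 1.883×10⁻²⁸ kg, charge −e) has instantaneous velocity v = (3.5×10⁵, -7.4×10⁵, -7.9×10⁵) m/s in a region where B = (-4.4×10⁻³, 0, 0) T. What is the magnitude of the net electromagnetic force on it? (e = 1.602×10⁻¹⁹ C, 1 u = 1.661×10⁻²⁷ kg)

v×B = (0, 3480, -3260) N/C.
F = q v×B = (−1.602×10⁻¹⁹ C)·(0, 3480, -3260) = (0, -5.57×10⁻¹⁶, 5.22×10⁻¹⁶) N.
|F| = 7.63×10⁻¹⁶ N.

|F| ≈ 7.63×10⁻¹⁶ N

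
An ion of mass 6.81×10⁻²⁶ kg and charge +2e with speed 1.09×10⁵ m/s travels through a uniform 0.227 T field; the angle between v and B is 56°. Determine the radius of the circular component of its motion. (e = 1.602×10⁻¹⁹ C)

r ≈ 0.0846 m

v⊥ = v sinθ = 1.09×10⁵·sin56° ≈ 9.037×10⁴ m/s.
r = m v⊥/(|q|B) = (6.81×10⁻²⁶)(9.037×10⁴)/((3.204×10⁻¹⁹)(0.227)) ≈ 0.0846 m.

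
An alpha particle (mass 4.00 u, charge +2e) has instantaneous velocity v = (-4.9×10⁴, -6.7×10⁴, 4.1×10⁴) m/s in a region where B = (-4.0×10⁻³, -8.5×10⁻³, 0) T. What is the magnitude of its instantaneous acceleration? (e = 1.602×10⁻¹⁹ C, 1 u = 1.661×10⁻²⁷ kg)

|a| ≈ 1.99×10¹⁰ m/s²

v×B = (348, -164, 149) N/C.
F = q v×B = (3.204×10⁻¹⁹ C)·(348, -164, 149) = (1.12×10⁻¹⁶, -5.25×10⁻¹⁷, 4.76×10⁻¹⁷) N.
|a| = |F|/m = 1.323×10⁻¹⁶/6.644×10⁻²⁷ ≈ 1.99×10¹⁰ m/s².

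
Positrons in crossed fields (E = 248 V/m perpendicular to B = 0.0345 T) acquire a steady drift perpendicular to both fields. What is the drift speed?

In crossed fields the guiding centre drifts at v_d = |E×B|/B² = E/B, independent of charge and mass.
v_d = 248/0.0345 = 7190 m/s.

v_d ≈ 7190 m/s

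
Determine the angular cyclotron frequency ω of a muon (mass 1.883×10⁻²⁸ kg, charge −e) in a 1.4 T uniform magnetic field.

ω ≈ 1.2×10⁹ rad/s

ω = |q|B/m.
ω = (1.602×10⁻¹⁹)(1.4)/1.883×10⁻²⁸ ≈ 1.2×10⁹ rad/s.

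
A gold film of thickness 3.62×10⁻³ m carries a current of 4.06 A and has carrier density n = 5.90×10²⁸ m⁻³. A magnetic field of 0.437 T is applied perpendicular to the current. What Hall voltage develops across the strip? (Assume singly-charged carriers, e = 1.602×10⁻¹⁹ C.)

V_H = IB/(n e t).
V_H = (4.06)(0.437)/((5.90×10²⁸)(1.602×10⁻¹⁹)(3.62×10⁻³)) ≈ 5.19×10⁻⁸ V.

V_H ≈ 5.19×10⁻⁸ V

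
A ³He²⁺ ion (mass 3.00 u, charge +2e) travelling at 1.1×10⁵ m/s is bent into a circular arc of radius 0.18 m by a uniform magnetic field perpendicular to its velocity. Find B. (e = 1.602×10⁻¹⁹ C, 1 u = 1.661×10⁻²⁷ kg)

B ≈ 9.5×10⁻³ T

From |q|vB = mv²/r, B = mv/(|q|r).
B = (4.983×10⁻²⁷)(1.1×10⁵)/((3.204×10⁻¹⁹)(0.18)) ≈ 9.5×10⁻³ T.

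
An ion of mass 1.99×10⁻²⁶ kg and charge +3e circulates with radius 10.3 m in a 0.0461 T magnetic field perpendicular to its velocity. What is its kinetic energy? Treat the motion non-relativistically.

v = |q|Br/m, then KE = ½mv² = (qBr)²/(2m).
v = (4.806×10⁻¹⁹)(0.0461)(10.3)/1.99×10⁻²⁶ ≈ 1.147×10⁷ m/s.
KE = ½(1.99×10⁻²⁶)(1.147×10⁷)² ≈ 1.31×10⁻¹² J = 8.17×10⁶ eV.

KE ≈ 8.17×10⁶ eV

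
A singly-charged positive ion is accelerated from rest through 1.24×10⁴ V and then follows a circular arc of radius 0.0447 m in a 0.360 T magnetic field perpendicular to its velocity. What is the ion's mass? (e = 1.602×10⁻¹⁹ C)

m ≈ 1.67×10⁻²⁷ kg

Combine |q|V = ½mv² and r = mv/(|q|B): eliminate v to get m = qB²r²/(2V).
m = (1.602×10⁻¹⁹)(0.360)²(0.0447)²/(2·1.24×10⁴) ≈ 1.67×10⁻²⁷ kg.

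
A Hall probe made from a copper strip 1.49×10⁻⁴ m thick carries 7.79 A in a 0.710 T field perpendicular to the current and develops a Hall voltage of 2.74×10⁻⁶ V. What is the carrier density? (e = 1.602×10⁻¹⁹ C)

n ≈ 8.46×10²⁸ m⁻³

From V_H = IB/(n e t), n = IB/(V_H e t).
n = (7.79)(0.710)/((2.74×10⁻⁶)(1.602×10⁻¹⁹)(1.49×10⁻⁴)) ≈ 8.46×10²⁸ m⁻³.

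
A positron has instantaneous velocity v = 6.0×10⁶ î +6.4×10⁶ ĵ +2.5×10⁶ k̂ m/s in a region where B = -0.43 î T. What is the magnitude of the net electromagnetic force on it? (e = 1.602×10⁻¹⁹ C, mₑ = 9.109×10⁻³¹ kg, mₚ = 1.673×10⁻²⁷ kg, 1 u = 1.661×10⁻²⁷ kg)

v×B = (0, -1.08×10⁶, 2.75×10⁶) N/C.
F = q v×B = (1.602×10⁻¹⁹ C)·(0, -1.08×10⁶, 2.75×10⁶) = (0, -1.72×10⁻¹³, 4.41×10⁻¹³) N.
|F| = 4.73×10⁻¹³ N.

|F| ≈ 4.73×10⁻¹³ N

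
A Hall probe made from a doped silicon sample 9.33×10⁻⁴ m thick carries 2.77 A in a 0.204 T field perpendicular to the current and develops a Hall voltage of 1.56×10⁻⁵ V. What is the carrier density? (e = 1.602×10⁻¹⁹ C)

From V_H = IB/(n e t), n = IB/(V_H e t).
n = (2.77)(0.204)/((1.56×10⁻⁵)(1.602×10⁻¹⁹)(9.33×10⁻⁴)) ≈ 2.42×10²⁶ m⁻³.

n ≈ 2.42×10²⁶ m⁻³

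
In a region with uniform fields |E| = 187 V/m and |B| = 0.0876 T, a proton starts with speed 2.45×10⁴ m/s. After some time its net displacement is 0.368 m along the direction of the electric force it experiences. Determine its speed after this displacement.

B does no work; ΔKE = |q|E d.
½mv_f² = ½mv₀² + |q|Ed = ½(1.673×10⁻²⁷)(2.45×10⁴)² + (1.602×10⁻¹⁹)(187)(0.368) ≈ 5.021×10⁻¹⁹ J + 1.102×10⁻¹⁷ J ≈ 1.153×10⁻¹⁷ J.
v_f = √(2·1.153×10⁻¹⁷/1.673×10⁻²⁷) ≈ 1.17×10⁵ m/s.

v_f ≈ 1.17×10⁵ m/s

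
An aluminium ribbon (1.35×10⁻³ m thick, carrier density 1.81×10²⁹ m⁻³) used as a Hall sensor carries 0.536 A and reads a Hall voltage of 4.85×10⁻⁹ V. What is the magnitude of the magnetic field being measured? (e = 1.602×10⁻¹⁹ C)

B ≈ 0.354 T

From V_H = IB/(n e t), B = V_H n e t / I.
B = (4.85×10⁻⁹)(1.81×10²⁹)(1.602×10⁻¹⁹)(1.35×10⁻³)/0.536 ≈ 0.354 T.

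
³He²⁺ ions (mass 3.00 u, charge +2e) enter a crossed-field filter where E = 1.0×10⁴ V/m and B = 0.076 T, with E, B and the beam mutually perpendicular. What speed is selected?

v = 1.3×10⁵ m/s

For undeflected motion the electric and magnetic forces balance: qE = qvB.
v = E/B = 1.0×10⁴/0.076 = 1.3×10⁵ m/s.
The result is independent of the particle's charge and mass.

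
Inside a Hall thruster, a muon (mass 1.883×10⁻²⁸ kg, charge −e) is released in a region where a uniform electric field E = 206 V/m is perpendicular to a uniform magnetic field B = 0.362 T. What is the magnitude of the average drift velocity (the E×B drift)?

v_d ≈ 569 m/s

In crossed fields the guiding centre drifts at v_d = |E×B|/B² = E/B, independent of charge and mass.
v_d = 206/0.362 = 569 m/s.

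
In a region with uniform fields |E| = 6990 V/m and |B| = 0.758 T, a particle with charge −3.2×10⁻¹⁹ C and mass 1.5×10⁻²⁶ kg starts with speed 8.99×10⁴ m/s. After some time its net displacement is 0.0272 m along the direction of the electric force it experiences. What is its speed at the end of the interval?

B does no work; ΔKE = |q|E d.
½mv_f² = ½mv₀² + |q|Ed = ½(1.5×10⁻²⁶)(8.99×10⁴)² + (3.2×10⁻¹⁹)(6990)(0.0272) ≈ 6.062×10⁻¹⁷ J + 6.084×10⁻¹⁷ J ≈ 1.215×10⁻¹⁶ J.
v_f = √(2·1.215×10⁻¹⁶/1.5×10⁻²⁶) ≈ 1.27×10⁵ m/s.

v_f ≈ 1.27×10⁵ m/s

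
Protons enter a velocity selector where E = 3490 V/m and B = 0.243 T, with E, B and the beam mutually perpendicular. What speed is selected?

Straight-line motion ⇒ electric and magnetic forces cancel, so E = vB.
v = E/B = 3490/0.243 = 1.44×10⁴ m/s.
The result is independent of the particle's charge and mass.

v = 1.44×10⁴ m/s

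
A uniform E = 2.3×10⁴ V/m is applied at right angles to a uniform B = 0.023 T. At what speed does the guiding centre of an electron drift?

v_d ≈ 1.0×10⁶ m/s

The E×B drift speed is v_d = E/B.
v_d = 2.3×10⁴/0.023 = 1.0×10⁶ m/s.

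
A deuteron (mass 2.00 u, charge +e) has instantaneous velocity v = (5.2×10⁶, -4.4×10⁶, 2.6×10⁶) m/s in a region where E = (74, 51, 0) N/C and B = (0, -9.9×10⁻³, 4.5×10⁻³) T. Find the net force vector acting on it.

F ≈ (9.63×10⁻¹⁶, -3.74×10⁻¹⁵, -8.25×10⁻¹⁵) N

v×B = (5940, -2.34×10⁴, -5.15×10⁴) N/C.
E + v×B = (6010, -2.33×10⁴, -5.15×10⁴) N/C.
F = q(E + v×B) = (1.602×10⁻¹⁹ C)·(6010, -2.33×10⁴, -5.15×10⁴) = (9.63×10⁻¹⁶, -3.74×10⁻¹⁵, -8.25×10⁻¹⁵) N.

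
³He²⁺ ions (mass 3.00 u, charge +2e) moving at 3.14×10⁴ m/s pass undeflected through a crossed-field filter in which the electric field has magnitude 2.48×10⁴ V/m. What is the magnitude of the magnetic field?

B = 0.790 T

Balance of forces in the selector: qE = qvB ⇒ B = E/v.
B = 2.48×10⁴/3.14×10⁴ = 0.790 T.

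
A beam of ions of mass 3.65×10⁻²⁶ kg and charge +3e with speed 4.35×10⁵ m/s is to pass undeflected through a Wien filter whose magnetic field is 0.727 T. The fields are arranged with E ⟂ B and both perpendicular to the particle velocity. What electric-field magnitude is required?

For straight-line motion qE = qvB, so E = vB.
E = 4.35×10⁵ × 0.727 = 3.16×10⁵ V/m.

E = 3.16×10⁵ V/m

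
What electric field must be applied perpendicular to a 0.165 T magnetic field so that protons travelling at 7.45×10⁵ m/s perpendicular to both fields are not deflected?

For straight-line motion qE = qvB, so E = vB.
E = 7.45×10⁵ × 0.165 = 1.23×10⁵ V/m.

E = 1.23×10⁵ V/m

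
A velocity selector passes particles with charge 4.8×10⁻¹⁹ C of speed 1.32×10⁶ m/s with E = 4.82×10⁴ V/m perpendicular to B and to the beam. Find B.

Balance of forces in the selector: qE = qvB ⇒ B = E/v.
B = 4.82×10⁴/1.32×10⁶ = 0.0365 T.

B = 0.0365 T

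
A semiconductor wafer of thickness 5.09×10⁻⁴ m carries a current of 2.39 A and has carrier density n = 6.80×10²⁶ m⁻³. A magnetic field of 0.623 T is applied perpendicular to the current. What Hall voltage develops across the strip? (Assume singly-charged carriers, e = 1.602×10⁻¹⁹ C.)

V_H = IB/(n e t).
V_H = (2.39)(0.623)/((6.80×10²⁶)(1.602×10⁻¹⁹)(5.09×10⁻⁴)) ≈ 2.69×10⁻⁵ V.

V_H ≈ 2.69×10⁻⁵ V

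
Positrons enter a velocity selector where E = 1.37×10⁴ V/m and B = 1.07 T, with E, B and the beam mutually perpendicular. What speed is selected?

Straight-line motion ⇒ electric and magnetic forces cancel, so E = vB.
v = E/B = 1.37×10⁴/1.07 = 1.28×10⁴ m/s.

v = 1.28×10⁴ m/s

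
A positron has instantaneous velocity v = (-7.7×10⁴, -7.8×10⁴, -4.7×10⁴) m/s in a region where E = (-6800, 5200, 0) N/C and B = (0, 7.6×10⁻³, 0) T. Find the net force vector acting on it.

v×B = (357, 0, -585) N/C.
E + v×B = (-6440, 5200, -585) N/C.
F = q(E + v×B) = (1.602×10⁻¹⁹ C)·(-6440, 5200, -585) = (-1.03×10⁻¹⁵, 8.33×10⁻¹⁶, -9.37×10⁻¹⁷) N.

F ≈ (-1.03×10⁻¹⁵, 8.33×10⁻¹⁶, -9.37×10⁻¹⁷) N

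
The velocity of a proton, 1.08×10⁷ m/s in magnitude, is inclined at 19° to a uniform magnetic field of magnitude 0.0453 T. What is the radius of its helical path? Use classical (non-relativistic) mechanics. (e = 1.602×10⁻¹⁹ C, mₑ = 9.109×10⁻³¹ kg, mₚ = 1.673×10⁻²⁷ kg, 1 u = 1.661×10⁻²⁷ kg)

v⊥ = v sinθ = 1.08×10⁷·sin19° ≈ 3.516×10⁶ m/s.
r = m v⊥/(|q|B) = (1.673×10⁻²⁷)(3.516×10⁶)/((1.602×10⁻¹⁹)(0.0453)) ≈ 0.811 m.

r ≈ 0.811 m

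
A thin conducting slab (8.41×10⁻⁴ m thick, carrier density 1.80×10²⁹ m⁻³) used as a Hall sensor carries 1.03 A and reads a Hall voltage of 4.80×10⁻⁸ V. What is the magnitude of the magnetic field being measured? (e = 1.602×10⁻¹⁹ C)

From V_H = IB/(n e t), B = V_H n e t / I.
B = (4.80×10⁻⁸)(1.80×10²⁹)(1.602×10⁻¹⁹)(8.41×10⁻⁴)/1.03 ≈ 1.13 T.

B ≈ 1.13 T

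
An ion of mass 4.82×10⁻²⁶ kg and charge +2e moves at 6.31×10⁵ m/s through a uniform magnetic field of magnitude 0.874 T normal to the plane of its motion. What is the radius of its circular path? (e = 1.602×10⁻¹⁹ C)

The magnetic force provides the centripetal force: |q|vB = mv²/r.
r = mv/(|q|B) = (4.82×10⁻²⁶)(6.31×10⁵)/((3.204×10⁻¹⁹)(0.874)) ≈ 0.109 m.

r ≈ 0.109 m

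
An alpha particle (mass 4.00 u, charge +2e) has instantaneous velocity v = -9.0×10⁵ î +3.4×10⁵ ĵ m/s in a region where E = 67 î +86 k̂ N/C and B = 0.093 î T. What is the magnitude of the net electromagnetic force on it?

|F| ≈ 1.01×10⁻¹⁴ N

v×B = (0, 0, -3.16×10⁴) N/C.
E + v×B = (67.0, 0, -3.15×10⁴) N/C.
F = q(E + v×B) = (3.204×10⁻¹⁹ C)·(67.0, 0, -3.15×10⁴) = (2.15×10⁻¹⁷, 0, -1.01×10⁻¹⁴) N.
|F| = 1.01×10⁻¹⁴ N.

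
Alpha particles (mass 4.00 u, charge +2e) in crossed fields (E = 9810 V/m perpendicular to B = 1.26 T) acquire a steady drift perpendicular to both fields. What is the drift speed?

v_d ≈ 7790 m/s

The steady drift has the magnetic force balancing the electric force, so v_d = E/B.
v_d = 9810/1.26 = 7790 m/s.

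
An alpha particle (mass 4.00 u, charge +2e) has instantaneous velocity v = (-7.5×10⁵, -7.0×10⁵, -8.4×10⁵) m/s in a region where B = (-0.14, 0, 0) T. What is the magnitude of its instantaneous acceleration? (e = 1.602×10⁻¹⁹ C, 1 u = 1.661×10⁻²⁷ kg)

|a| ≈ 7.38×10¹² m/s²

v×B = (0, 1.18×10⁵, -9.80×10⁴) N/C.
F = q v×B = (3.204×10⁻¹⁹ C)·(0, 1.18×10⁵, -9.80×10⁴) = (0, 3.77×10⁻¹⁴, -3.14×10⁻¹⁴) N.
|a| = |F|/m = 4.905×10⁻¹⁴/6.644×10⁻²⁷ ≈ 7.38×10¹² m/s².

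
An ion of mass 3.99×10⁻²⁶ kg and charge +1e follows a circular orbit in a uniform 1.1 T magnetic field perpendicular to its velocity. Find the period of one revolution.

The cyclotron period depends only on m, q, B: T = 2πm/(|q|B).
T = 2π(3.99×10⁻²⁶)/((1.602×10⁻¹⁹)(1.1)) ≈ 1.4×10⁻⁶ s.

T ≈ 1.4×10⁻⁶ s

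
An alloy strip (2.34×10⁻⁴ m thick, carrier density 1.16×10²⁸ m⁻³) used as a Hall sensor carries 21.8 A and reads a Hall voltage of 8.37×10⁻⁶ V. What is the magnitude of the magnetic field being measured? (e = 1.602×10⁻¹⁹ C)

B ≈ 0.167 T

From V_H = IB/(n e t), B = V_H n e t / I.
B = (8.37×10⁻⁶)(1.16×10²⁸)(1.602×10⁻¹⁹)(2.34×10⁻⁴)/21.8 ≈ 0.167 T.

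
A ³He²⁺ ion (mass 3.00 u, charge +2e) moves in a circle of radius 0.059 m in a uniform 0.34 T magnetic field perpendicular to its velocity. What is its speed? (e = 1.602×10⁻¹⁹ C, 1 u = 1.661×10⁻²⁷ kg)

v ≈ 1.3×10⁶ m/s

From |q|vB = mv²/r, v = |q|Br/m.
v = (3.204×10⁻¹⁹)(0.34)(0.059)/4.983×10⁻²⁷ ≈ 1.3×10⁶ m/s.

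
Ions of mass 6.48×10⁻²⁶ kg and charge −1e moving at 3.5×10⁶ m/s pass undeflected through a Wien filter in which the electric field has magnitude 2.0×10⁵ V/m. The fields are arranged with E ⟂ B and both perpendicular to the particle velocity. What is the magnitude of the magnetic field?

B = 0.057 T

Balance of forces in the selector: qE = qvB ⇒ B = E/v.
B = 2.0×10⁵/3.5×10⁶ = 0.057 T.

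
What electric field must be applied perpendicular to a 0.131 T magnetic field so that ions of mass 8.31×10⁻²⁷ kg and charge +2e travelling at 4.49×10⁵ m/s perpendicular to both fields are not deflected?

For straight-line motion qE = qvB, so E = vB.
E = 4.49×10⁵ × 0.131 = 5.88×10⁴ V/m.

E = 5.88×10⁴ V/m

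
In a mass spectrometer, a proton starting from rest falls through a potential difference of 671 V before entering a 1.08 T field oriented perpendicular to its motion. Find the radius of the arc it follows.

Acceleration: |q|V = ½mv² ⇒ v = √(2|q|V/m) = √(2·1.602×10⁻¹⁹·671/1.673×10⁻²⁷) ≈ 3.585×10⁵ m/s.
In the field: r = mv/(|q|B) = (1.673×10⁻²⁷)(3.585×10⁵)/((1.602×10⁻¹⁹)(1.08)) ≈ 3.47×10⁻³ m.

r ≈ 3.47×10⁻³ m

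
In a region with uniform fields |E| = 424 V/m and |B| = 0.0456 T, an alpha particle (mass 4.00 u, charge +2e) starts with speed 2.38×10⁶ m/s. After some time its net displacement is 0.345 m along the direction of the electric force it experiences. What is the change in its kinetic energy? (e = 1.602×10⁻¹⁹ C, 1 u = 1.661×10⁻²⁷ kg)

The magnetic force is always ⟂ v and does no work; only the electric force changes KE.
ΔKE = F_E · d = |q|E d = (3.204×10⁻¹⁹)(424)(0.345) ≈ 4.69×10⁻¹⁷ J.

ΔKE ≈ 4.69×10⁻¹⁷ J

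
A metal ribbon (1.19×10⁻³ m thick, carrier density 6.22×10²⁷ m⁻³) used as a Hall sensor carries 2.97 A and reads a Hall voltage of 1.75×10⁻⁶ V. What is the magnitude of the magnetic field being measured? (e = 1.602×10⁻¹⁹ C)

From V_H = IB/(n e t), B = V_H n e t / I.
B = (1.75×10⁻⁶)(6.22×10²⁷)(1.602×10⁻¹⁹)(1.19×10⁻³)/2.97 ≈ 0.699 T.

B ≈ 0.699 T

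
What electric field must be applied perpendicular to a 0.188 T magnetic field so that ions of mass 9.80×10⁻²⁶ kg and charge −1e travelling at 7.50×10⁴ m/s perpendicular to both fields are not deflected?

For straight-line motion qE = qvB, so E = vB.
E = 7.50×10⁴ × 0.188 = 1.41×10⁴ V/m.

E = 1.41×10⁴ V/m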